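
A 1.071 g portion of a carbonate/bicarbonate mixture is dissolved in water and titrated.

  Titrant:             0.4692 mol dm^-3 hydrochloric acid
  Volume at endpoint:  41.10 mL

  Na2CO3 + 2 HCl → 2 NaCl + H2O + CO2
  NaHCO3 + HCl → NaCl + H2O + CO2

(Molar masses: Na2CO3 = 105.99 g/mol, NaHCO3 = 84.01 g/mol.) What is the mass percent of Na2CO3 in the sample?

87.60 %

n(HCl) = 0.04110 × 0.4692 = 0.01928 mol
Let x = n(Na2CO3), y = n(NaHCO3).
Titrant: 2x + 1y = 0.01928;  mass: 105.99x + 84.01y = 1.071
Solving, x = 8.852 × 10^-3 mol, y = 1.581 × 10^-3 mol
mass of Na2CO3 = 8.852 × 10^-3 × 105.99 = 0.9382 g
% Na2CO3 = 0.9382 / 1.071 × 100 = 87.60 %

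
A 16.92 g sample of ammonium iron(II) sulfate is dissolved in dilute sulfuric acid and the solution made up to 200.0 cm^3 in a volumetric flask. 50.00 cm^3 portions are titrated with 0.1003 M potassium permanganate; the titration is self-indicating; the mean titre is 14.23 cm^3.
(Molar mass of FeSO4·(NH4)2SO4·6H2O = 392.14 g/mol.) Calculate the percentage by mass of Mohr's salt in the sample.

66.16 %

MnO4^- + 5 Fe^2+ + 8 H^+ → Mn^2+ + 5 Fe^3+ + 4 H2O
n(KMnO4) per titration = 0.01423 × 0.1003 = 1.427 × 10^-3 mol
From the 5:1 ratio, n(FeSO4·(NH4)2SO4·6H2O) in each aliquot = 5/1 × 1.427 × 10^-3 = 7.136 × 10^-3 mol
n(FeSO4·(NH4)2SO4·6H2O) in the whole flask = 7.136 × 10^-3 × 200.0/50.00 = 0.02855 mol
mass of FeSO4·(NH4)2SO4·6H2O = 0.02855 × 392.14 = 11.19 g
% FeSO4·(NH4)2SO4·6H2O = 11.19 / 16.92 × 100 = 66.16 %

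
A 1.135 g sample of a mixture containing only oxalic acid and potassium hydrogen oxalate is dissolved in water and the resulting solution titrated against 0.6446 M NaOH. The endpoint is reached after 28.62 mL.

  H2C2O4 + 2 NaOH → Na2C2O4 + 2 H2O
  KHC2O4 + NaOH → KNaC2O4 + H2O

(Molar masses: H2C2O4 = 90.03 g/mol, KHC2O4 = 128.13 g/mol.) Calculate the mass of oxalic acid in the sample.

n(NaOH) = 0.02862 × 0.6446 = 0.01845 mol
Let x = n(H2C2O4), y = n(KHC2O4).
Titrant: 2x + 1y = 0.01845;  mass: 90.03x + 128.13y = 1.135
Solving, x = 7.392 × 10^-3 mol, y = 3.664 × 10^-3 mol
mass of H2C2O4 = 7.392 × 10^-3 × 90.03 = 0.6655 g

0.6655 g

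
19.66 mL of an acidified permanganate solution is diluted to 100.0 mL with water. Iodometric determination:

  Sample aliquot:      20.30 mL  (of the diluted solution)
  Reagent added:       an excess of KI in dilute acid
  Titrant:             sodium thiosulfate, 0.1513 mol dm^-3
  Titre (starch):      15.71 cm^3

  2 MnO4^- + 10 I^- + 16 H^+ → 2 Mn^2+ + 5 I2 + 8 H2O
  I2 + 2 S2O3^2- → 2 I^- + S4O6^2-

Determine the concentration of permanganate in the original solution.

n(S2O3^2-) = 0.01571 × 0.1513 = 2.377 × 10^-3 mol
n(I2) = n(S2O3^2-)/2 = 1.188 × 10^-3 mol
From the 2:5 ratio, n(MnO4^-) in the aliquot = 2/5 × 1.188 × 10^-3 = 4.754 × 10^-4 mol
[MnO4^-]_dilute = 4.754 × 10^-4 / 0.02030 = 0.02342 mol/L
[MnO4^-]_original = 0.02342 × 100.0/19.66 = 0.1191 mol/L

0.1191 mol/L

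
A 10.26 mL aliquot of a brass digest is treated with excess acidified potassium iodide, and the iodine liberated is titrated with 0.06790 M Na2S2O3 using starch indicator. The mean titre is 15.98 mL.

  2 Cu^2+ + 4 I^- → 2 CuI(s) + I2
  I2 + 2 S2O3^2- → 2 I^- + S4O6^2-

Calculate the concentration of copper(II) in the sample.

0.1058 M

n(S2O3^2-) = 0.01598 × 0.06790 = 1.085 × 10^-3 mol
n(I2) = n(S2O3^2-)/2 = 5.425 × 10^-4 mol
From the 2:1 ratio, n(Cu2+) in the aliquot = 2/1 × 5.425 × 10^-4 = 1.085 × 10^-3 mol
[Cu2+] = 1.085 × 10^-3 / 0.01026 = 0.1058 mol/L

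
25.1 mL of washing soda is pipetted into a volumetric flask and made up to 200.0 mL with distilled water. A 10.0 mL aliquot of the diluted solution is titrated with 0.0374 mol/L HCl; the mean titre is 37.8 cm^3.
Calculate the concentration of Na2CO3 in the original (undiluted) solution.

Na2CO3 + 2 HCl → 2 NaCl + H2O + CO2
n(HCl) = 0.0378 × 0.0374 = 1.41 × 10^-3 mol
From the 1:2 ratio, n(Na2CO3) in the aliquot = 1/2 × 1.41 × 10^-3 = 7.07 × 10^-4 mol
[Na2CO3]_dilute = 7.07 × 10^-4 / 0.0100 = 0.0707 mol/L
Dilution factor = 200.0 / 25.1 = 7.968
[Na2CO3]_stock = 0.0707 × 7.968 = 0.563 mol/L

0.563 mol/L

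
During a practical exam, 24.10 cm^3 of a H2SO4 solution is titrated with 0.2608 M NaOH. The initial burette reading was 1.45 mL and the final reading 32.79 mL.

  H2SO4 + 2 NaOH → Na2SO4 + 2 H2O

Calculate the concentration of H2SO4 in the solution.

0.1696 M

n(NaOH) = 0.03134 L × 0.2608 mol/L = 8.173 × 10^-3 mol
From the 1:2 mole ratio, n(H2SO4) = 1/2 × 8.173 × 10^-3 = 4.087 × 10^-3 mol
[H2SO4] = 4.087 × 10^-3 mol / 0.02410 L = 0.1696 mol/L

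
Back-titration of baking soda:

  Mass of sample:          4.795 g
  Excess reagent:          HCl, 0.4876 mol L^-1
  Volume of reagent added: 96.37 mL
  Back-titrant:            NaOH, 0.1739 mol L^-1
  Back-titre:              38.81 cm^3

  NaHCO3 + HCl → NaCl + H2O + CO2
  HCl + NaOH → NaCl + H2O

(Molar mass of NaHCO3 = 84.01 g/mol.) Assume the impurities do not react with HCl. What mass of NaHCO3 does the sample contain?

3.381 g

n(HCl) added = 0.09637 × 0.4876 = 0.04699 mol
n(NaOH) used in back-titration = 0.03881 × 0.1739 = 6.749 × 10^-3 mol
n(HCl) left over = 6.749 × 10^-3 mol (1:1 ratio)
n(HCl) consumed by analyte = 0.04699 − 6.749 × 10^-3 = 0.04024 mol
n(NaHCO3) = 0.04024 mol (1:1 ratio)
mass of NaHCO3 = 0.04024 × 84.01 = 3.381 g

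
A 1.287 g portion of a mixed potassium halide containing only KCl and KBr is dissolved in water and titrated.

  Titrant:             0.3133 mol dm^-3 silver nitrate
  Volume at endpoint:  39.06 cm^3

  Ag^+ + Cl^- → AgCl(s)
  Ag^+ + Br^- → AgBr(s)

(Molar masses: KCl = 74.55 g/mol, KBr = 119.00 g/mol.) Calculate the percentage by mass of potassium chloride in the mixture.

n(AgNO3) = 0.03906 × 0.3133 = 0.01224 mol
Let x = n(KCl), y = n(KBr).
Titrant: 1x + 1y = 0.01224;  mass: 74.55x + 119.00y = 1.287
Solving, x = 3.808 × 10^-3 mol, y = 8.430 × 10^-3 mol
mass of KCl = 3.808 × 10^-3 × 74.55 = 0.2839 g
% KCl = 0.2839 / 1.287 × 100 = 22.06 %

22.06 %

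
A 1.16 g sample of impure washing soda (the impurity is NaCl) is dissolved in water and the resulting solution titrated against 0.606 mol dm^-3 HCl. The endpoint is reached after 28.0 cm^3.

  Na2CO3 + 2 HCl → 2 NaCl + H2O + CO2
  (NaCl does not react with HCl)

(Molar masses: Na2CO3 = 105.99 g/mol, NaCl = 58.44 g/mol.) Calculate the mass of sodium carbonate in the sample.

n(HCl) = 0.0280 × 0.606 = 0.0170 mol
Let x = n(Na2CO3), y = n(NaCl).
Titrant: 2x = 0.0170;  mass: 105.99x + 58.44y = 1.16
Solving, x = 8.48 × 10^-3 mol, y = 4.46 × 10^-3 mol
mass of Na2CO3 = 8.48 × 10^-3 × 105.99 = 0.899 g

0.899 g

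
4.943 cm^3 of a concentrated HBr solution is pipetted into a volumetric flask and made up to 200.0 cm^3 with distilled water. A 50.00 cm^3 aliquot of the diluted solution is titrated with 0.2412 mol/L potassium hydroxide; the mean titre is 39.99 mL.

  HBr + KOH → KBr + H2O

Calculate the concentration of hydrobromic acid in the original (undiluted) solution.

7.805 mol/L

n(KOH) = 0.03999 × 0.2412 = 9.646 × 10^-3 mol
n(HBr) in the aliquot = 9.646 × 10^-3 mol (1:1 ratio)
[HBr]_dilute = 9.646 × 10^-3 / 0.05000 = 0.1929 mol/L
Dilution factor = 200.0 / 4.943 = 40.46
[HBr]_stock = 0.1929 × 40.46 = 7.805 mol/L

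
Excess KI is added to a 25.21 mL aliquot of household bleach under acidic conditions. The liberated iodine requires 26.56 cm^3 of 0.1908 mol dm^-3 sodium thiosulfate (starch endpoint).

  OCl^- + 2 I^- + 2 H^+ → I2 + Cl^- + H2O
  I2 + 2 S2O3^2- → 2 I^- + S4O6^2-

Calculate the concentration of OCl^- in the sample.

0.1005 mol/L

n(S2O3^2-) = 0.02656 × 0.1908 = 5.068 × 10^-3 mol
n(I2) = n(S2O3^2-)/2 = 2.534 × 10^-3 mol
n(OCl^-) in the aliquot = 2.534 × 10^-3 mol (1:1 ratio)
[OCl^-] = 2.534 × 10^-3 / 0.02521 = 0.1005 mol/L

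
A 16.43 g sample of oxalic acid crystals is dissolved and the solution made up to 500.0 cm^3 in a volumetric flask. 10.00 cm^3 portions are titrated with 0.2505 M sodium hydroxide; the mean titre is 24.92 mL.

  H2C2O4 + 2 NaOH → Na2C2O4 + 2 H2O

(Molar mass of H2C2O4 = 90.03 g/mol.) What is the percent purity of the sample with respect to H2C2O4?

n(NaOH) per titration = 0.02492 × 0.2505 = 6.242 × 10^-3 mol
From the 1:2 ratio, n(H2C2O4) in each aliquot = 1/2 × 6.242 × 10^-3 = 3.121 × 10^-3 mol
n(H2C2O4) in the whole flask = 3.121 × 10^-3 × 500.0/10.00 = 0.1561 mol
mass of H2C2O4 = 0.1561 × 90.03 = 14.05 g
% H2C2O4 = 14.05 / 16.43 × 100 = 85.52 %

85.52 %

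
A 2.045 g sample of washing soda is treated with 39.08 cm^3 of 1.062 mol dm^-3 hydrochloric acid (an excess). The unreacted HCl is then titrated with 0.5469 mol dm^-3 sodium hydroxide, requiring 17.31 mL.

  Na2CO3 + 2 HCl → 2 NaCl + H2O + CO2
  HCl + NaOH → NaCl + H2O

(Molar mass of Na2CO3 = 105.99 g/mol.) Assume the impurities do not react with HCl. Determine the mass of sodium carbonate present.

n(HCl) added = 0.03908 × 1.062 = 0.04150 mol
n(NaOH) used in back-titration = 0.01731 × 0.5469 = 9.467 × 10^-3 mol
n(HCl) left over = 9.467 × 10^-3 mol (1:1 ratio)
n(HCl) consumed by analyte = 0.04150 − 9.467 × 10^-3 = 0.03204 mol
From the 1:2 ratio, n(Na2CO3) = 1/2 × 0.03204 = 0.01602 mol
mass of Na2CO3 = 0.01602 × 105.99 = 1.698 g

1.698 g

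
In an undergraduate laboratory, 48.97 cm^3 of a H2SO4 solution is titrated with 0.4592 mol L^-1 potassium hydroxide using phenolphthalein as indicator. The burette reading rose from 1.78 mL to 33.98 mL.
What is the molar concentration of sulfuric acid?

0.1510 mol/L

H2SO4 + 2 KOH → K2SO4 + 2 H2O
n(KOH) = 0.03220 L × 0.4592 mol/L = 0.01479 mol
From the 1:2 mole ratio, n(H2SO4) = 1/2 × 0.01479 = 7.393 × 10^-3 mol
[H2SO4] = 7.393 × 10^-3 mol / 0.04897 L = 0.1510 mol/L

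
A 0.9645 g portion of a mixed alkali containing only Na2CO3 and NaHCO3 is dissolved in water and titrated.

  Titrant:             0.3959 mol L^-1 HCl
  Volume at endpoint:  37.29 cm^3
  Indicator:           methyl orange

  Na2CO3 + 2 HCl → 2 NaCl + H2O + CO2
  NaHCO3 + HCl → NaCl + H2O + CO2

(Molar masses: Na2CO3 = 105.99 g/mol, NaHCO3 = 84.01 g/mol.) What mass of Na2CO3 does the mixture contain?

n(HCl) = 0.03729 × 0.3959 = 0.01476 mol
Let x = n(Na2CO3), y = n(NaHCO3).
Titrant: 2x + 1y = 0.01476;  mass: 105.99x + 84.01y = 0.9645
Solving, x = 4.445 × 10^-3 mol, y = 5.872 × 10^-3 mol
mass of Na2CO3 = 4.445 × 10^-3 × 105.99 = 0.4712 g

0.4712 g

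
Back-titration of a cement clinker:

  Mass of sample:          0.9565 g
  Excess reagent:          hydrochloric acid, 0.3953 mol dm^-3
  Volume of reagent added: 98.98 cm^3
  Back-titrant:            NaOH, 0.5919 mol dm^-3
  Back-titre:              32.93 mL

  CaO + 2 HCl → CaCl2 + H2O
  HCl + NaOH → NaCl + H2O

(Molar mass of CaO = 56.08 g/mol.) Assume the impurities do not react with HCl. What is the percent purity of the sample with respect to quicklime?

n(HCl) added = 0.09898 × 0.3953 = 0.03913 mol
n(NaOH) used in back-titration = 0.03293 × 0.5919 = 0.01949 mol
n(HCl) left over = 0.01949 mol (1:1 ratio)
n(HCl) consumed by analyte = 0.03913 − 0.01949 = 0.01964 mol
From the 1:2 ratio, n(CaO) = 1/2 × 0.01964 = 9.818 × 10^-3 mol
mass of CaO = 9.818 × 10^-3 × 56.08 = 0.5506 g
% CaO = 0.5506 / 0.9565 × 100 = 57.56 %

57.56 %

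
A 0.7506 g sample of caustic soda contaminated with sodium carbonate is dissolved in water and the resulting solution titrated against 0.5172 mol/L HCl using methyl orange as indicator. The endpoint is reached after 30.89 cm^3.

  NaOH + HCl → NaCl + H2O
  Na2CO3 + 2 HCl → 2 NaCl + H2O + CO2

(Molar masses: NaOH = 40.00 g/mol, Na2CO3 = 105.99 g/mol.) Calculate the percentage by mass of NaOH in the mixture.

n(HCl) = 0.03089 × 0.5172 = 0.01598 mol
Let x = n(NaOH), y = n(Na2CO3).
Titrant: 1x + 2y = 0.01598;  mass: 40.00x + 105.99y = 0.7506
Solving, x = 7.392 × 10^-3 mol, y = 4.292 × 10^-3 mol
mass of NaOH = 7.392 × 10^-3 × 40.00 = 0.2957 g
% NaOH = 0.2957 / 0.7506 × 100 = 39.39 %

39.39 %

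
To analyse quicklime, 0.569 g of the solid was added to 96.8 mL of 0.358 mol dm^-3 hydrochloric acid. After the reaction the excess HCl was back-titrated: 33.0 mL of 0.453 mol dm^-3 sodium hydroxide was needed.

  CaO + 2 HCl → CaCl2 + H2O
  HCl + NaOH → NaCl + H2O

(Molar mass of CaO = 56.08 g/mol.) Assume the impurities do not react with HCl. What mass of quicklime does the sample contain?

n(HCl) added = 0.0968 × 0.358 = 0.0347 mol
n(NaOH) used in back-titration = 0.0330 × 0.453 = 0.0149 mol
n(HCl) left over = 0.0149 mol (1:1 ratio)
n(HCl) consumed by analyte = 0.0347 − 0.0149 = 0.0197 mol
From the 1:2 ratio, n(CaO) = 1/2 × 0.0197 = 9.85 × 10^-3 mol
mass of CaO = 9.85 × 10^-3 × 56.08 = 0.553 g

0.553 g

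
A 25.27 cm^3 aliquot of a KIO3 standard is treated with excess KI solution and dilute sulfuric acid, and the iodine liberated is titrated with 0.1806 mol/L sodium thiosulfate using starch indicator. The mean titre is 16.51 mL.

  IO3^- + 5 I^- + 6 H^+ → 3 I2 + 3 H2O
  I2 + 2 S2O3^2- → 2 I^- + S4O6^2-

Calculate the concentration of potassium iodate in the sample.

n(S2O3^2-) = 0.01651 × 0.1806 = 2.982 × 10^-3 mol
n(I2) = n(S2O3^2-)/2 = 1.491 × 10^-3 mol
From the 1:3 ratio, n(IO3^-) in the aliquot = 1/3 × 1.491 × 10^-3 = 4.970 × 10^-4 mol
[IO3^-] = 4.970 × 10^-4 / 0.02527 = 0.01967 mol/L

0.01967 mol/L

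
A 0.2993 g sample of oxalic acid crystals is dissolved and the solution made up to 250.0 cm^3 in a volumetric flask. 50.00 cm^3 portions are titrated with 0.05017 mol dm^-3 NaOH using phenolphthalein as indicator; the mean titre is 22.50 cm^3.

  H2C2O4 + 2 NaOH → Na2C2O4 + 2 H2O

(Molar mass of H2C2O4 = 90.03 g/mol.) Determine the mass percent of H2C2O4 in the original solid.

84.89 %

n(NaOH) per titration = 0.02250 × 0.05017 = 1.129 × 10^-3 mol
From the 1:2 ratio, n(H2C2O4) in each aliquot = 1/2 × 1.129 × 10^-3 = 5.644 × 10^-4 mol
n(H2C2O4) in the whole flask = 5.644 × 10^-4 × 250.0/50.00 = 2.822 × 10^-3 mol
mass of H2C2O4 = 2.822 × 10^-3 × 90.03 = 0.2541 g
% H2C2O4 = 0.2541 / 0.2993 × 100 = 84.89 %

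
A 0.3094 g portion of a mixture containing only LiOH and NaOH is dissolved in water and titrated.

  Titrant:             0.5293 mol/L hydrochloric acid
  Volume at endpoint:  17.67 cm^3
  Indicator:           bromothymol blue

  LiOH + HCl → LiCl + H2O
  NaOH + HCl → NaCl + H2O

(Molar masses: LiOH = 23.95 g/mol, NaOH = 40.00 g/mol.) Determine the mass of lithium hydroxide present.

n(HCl) = 0.01767 × 0.5293 = 9.353 × 10^-3 mol
Let x = n(LiOH), y = n(NaOH).
Titrant: 1x + 1y = 9.353 × 10^-3;  mass: 23.95x + 40.00y = 0.3094
Solving, x = 4.032 × 10^-3 mol, y = 5.321 × 10^-3 mol
mass of LiOH = 4.032 × 10^-3 × 23.95 = 0.09656 g

0.09656 g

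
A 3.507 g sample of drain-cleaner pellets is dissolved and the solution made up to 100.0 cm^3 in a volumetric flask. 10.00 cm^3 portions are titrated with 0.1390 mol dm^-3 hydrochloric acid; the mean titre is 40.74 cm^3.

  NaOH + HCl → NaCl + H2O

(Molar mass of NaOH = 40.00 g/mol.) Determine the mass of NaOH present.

2.265 g

n(HCl) per titration = 0.04074 × 0.1390 = 5.663 × 10^-3 mol
n(NaOH) in each aliquot = 5.663 × 10^-3 mol (1:1 ratio)
n(NaOH) in the whole flask = 5.663 × 10^-3 × 100.0/10.00 = 0.05663 mol
mass of NaOH = 0.05663 × 40.00 = 2.265 g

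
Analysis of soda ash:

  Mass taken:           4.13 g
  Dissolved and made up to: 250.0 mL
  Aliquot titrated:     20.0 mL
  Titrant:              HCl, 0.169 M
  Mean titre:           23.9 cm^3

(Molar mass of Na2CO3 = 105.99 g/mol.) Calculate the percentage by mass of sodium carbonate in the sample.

Na2CO3 + 2 HCl → 2 NaCl + H2O + CO2
n(HCl) per titration = 0.0239 × 0.169 = 4.04 × 10^-3 mol
From the 1:2 ratio, n(Na2CO3) in each aliquot = 1/2 × 4.04 × 10^-3 = 2.02 × 10^-3 mol
n(Na2CO3) in the whole flask = 2.02 × 10^-3 × 250.0/20.0 = 0.0252 mol
mass of Na2CO3 = 0.0252 × 105.99 = 2.68 g
% Na2CO3 = 2.68 / 4.13 × 100 = 64.8 %

64.8 %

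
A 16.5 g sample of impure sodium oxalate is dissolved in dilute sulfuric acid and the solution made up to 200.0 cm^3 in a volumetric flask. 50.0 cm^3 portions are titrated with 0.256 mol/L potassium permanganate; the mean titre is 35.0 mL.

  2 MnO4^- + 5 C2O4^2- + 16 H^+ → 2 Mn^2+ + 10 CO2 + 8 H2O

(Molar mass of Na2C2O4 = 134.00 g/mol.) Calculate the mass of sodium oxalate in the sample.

12.0 g

n(KMnO4) per titration = 0.0350 × 0.256 = 8.96 × 10^-3 mol
From the 5:2 ratio, n(Na2C2O4) in each aliquot = 5/2 × 8.96 × 10^-3 = 0.0224 mol
n(Na2C2O4) in the whole flask = 0.0224 × 200.0/50.0 = 0.0896 mol
mass of Na2C2O4 = 0.0896 × 134.00 = 12.0 g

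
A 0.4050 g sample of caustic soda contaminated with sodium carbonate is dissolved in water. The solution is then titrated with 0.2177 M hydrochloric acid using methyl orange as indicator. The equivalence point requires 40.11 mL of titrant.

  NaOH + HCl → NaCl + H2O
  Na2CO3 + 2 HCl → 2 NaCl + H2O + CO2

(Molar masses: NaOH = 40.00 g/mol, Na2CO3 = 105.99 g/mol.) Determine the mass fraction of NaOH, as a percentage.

n(HCl) = 0.04011 × 0.2177 = 8.732 × 10^-3 mol
Let x = n(NaOH), y = n(Na2CO3).
Titrant: 1x + 2y = 8.732 × 10^-3;  mass: 40.00x + 105.99y = 0.4050
Solving, x = 4.444 × 10^-3 mol, y = 2.144 × 10^-3 mol
mass of NaOH = 4.444 × 10^-3 × 40.00 = 0.1778 g
% NaOH = 0.1778 / 0.4050 × 100 = 43.89 %

43.89 %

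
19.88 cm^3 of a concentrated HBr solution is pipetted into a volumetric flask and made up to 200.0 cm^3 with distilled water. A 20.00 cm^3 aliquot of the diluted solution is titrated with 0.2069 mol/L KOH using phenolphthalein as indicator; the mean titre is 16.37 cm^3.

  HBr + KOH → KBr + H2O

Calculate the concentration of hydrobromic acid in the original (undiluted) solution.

1.704 mol/L

n(KOH) = 0.01637 × 0.2069 = 3.387 × 10^-3 mol
n(HBr) in the aliquot = 3.387 × 10^-3 mol (1:1 ratio)
[HBr]_dilute = 3.387 × 10^-3 / 0.02000 = 0.1693 mol/L
Dilution factor = 200.0 / 19.88 = 10.06
[HBr]_stock = 0.1693 × 10.06 = 1.704 mol/L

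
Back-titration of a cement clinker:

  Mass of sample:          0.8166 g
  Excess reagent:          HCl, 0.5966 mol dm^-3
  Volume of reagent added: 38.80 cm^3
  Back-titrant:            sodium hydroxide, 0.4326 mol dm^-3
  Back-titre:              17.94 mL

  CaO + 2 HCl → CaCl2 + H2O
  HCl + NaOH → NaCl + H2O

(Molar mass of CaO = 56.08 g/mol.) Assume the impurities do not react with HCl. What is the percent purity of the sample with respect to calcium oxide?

52.84 %

n(HCl) added = 0.03880 × 0.5966 = 0.02315 mol
n(NaOH) used in back-titration = 0.01794 × 0.4326 = 7.761 × 10^-3 mol
n(HCl) left over = 7.761 × 10^-3 mol (1:1 ratio)
n(HCl) consumed by analyte = 0.02315 − 7.761 × 10^-3 = 0.01539 mol
From the 1:2 ratio, n(CaO) = 1/2 × 0.01539 = 7.694 × 10^-3 mol
mass of CaO = 7.694 × 10^-3 × 56.08 = 0.4315 g
% CaO = 0.4315 / 0.8166 × 100 = 52.84 %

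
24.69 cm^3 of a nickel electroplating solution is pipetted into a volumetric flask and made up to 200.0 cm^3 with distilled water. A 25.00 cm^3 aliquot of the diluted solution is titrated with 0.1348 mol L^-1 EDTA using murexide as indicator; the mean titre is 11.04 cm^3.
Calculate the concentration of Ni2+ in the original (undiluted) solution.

Ni^2+ + EDTA^4- → [Ni(EDTA)]^2-
n(EDTA) = 0.01104 × 0.1348 = 1.488 × 10^-3 mol
n(Ni2+) in the aliquot = 1.488 × 10^-3 mol (1:1 ratio)
[Ni2+]_dilute = 1.488 × 10^-3 / 0.02500 = 0.05953 mol/L
Dilution factor = 200.0 / 24.69 = 8.100
[Ni2+]_stock = 0.05953 × 8.100 = 0.4822 mol/L

0.4822 mol/L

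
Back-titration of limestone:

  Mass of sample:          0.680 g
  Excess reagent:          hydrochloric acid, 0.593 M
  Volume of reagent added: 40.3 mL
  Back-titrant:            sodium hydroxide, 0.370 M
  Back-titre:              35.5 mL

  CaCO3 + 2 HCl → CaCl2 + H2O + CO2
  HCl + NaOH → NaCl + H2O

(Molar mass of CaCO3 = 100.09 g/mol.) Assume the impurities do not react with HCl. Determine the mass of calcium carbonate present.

n(HCl) added = 0.0403 × 0.593 = 0.0239 mol
n(NaOH) used in back-titration = 0.0355 × 0.370 = 0.0131 mol
n(HCl) left over = 0.0131 mol (1:1 ratio)
n(HCl) consumed by analyte = 0.0239 − 0.0131 = 0.0108 mol
From the 1:2 ratio, n(CaCO3) = 1/2 × 0.0108 = 5.38 × 10^-3 mol
mass of CaCO3 = 5.38 × 10^-3 × 100.09 = 0.539 g

0.539 g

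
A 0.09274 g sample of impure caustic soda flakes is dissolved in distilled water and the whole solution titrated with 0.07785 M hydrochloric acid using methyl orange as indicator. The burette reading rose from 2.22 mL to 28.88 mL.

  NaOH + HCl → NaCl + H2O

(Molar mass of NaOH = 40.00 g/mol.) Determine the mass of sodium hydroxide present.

n(HCl) = 0.02666 L × 0.07785 mol/L = 2.075 × 10^-3 mol
n(NaOH) = 2.075 × 10^-3 mol (1:1 ratio)
mass of NaOH = 2.075 × 10^-3 × 40.00 g/mol = 0.08302 g

0.08302 g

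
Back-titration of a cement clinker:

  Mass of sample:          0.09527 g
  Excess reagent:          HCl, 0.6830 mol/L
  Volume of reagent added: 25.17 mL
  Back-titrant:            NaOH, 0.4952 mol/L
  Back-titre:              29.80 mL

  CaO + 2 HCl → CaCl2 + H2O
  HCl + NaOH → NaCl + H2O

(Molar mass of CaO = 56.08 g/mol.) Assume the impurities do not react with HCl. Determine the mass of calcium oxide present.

0.06825 g

n(HCl) added = 0.02517 × 0.6830 = 0.01719 mol
n(NaOH) used in back-titration = 0.02980 × 0.4952 = 0.01476 mol
n(HCl) left over = 0.01476 mol (1:1 ratio)
n(HCl) consumed by analyte = 0.01719 − 0.01476 = 2.434 × 10^-3 mol
From the 1:2 ratio, n(CaO) = 1/2 × 2.434 × 10^-3 = 1.217 × 10^-3 mol
mass of CaO = 1.217 × 10^-3 × 56.08 = 0.06825 g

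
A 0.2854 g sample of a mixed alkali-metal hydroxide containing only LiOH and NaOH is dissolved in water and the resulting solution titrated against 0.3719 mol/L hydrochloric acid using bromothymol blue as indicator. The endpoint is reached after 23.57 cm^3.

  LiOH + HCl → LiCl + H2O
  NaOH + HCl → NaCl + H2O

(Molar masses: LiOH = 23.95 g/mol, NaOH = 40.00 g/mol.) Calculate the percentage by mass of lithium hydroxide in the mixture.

34.10 %

n(HCl) = 0.02357 × 0.3719 = 8.766 × 10^-3 mol
Let x = n(LiOH), y = n(NaOH).
Titrant: 1x + 1y = 8.766 × 10^-3;  mass: 23.95x + 40.00y = 0.2854
Solving, x = 4.064 × 10^-3 mol, y = 4.702 × 10^-3 mol
mass of LiOH = 4.064 × 10^-3 × 23.95 = 0.09733 g
% LiOH = 0.09733 / 0.2854 × 100 = 34.10 %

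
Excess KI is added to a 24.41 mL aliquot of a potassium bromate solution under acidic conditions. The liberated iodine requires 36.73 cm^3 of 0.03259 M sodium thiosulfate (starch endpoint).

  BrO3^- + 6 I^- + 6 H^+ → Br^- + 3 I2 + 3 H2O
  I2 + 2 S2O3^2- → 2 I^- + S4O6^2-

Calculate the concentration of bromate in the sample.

n(S2O3^2-) = 0.03673 × 0.03259 = 1.197 × 10^-3 mol
n(I2) = n(S2O3^2-)/2 = 5.985 × 10^-4 mol
From the 1:3 ratio, n(BrO3^-) in the aliquot = 1/3 × 5.985 × 10^-4 = 1.995 × 10^-4 mol
[BrO3^-] = 1.995 × 10^-4 / 0.02441 = 0.008173 mol/L

0.008173 M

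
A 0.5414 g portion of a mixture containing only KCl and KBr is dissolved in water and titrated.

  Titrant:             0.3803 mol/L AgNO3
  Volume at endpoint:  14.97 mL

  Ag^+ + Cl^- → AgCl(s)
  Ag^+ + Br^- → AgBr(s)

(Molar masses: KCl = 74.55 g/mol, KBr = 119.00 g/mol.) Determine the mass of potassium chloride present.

0.2282 g

n(AgNO3) = 0.01497 × 0.3803 = 5.693 × 10^-3 mol
Let x = n(KCl), y = n(KBr).
Titrant: 1x + 1y = 5.693 × 10^-3;  mass: 74.55x + 119.00y = 0.5414
Solving, x = 3.061 × 10^-3 mol, y = 2.632 × 10^-3 mol
mass of KCl = 3.061 × 10^-3 × 74.55 = 0.2282 g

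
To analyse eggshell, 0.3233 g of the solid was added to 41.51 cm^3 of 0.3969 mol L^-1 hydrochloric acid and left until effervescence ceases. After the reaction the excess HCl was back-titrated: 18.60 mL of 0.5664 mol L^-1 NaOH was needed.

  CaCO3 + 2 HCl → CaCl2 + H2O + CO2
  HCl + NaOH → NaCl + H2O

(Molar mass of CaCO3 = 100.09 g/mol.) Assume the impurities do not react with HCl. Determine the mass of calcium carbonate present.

n(HCl) added = 0.04151 × 0.3969 = 0.01648 mol
n(NaOH) used in back-titration = 0.01860 × 0.5664 = 0.01054 mol
n(HCl) left over = 0.01054 mol (1:1 ratio)
n(HCl) consumed by analyte = 0.01648 − 0.01054 = 5.940 × 10^-3 mol
From the 1:2 ratio, n(CaCO3) = 1/2 × 5.940 × 10^-3 = 2.970 × 10^-3 mol
mass of CaCO3 = 2.970 × 10^-3 × 100.09 = 0.2973 g

0.2973 g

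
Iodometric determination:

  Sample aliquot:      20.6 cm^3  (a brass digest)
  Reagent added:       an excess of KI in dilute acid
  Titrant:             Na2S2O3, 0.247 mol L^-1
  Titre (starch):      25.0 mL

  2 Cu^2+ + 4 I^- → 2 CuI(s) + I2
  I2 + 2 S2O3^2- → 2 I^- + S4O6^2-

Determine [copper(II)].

0.300 mol/L

n(S2O3^2-) = 0.0250 × 0.247 = 6.17 × 10^-3 mol
n(I2) = n(S2O3^2-)/2 = 3.09 × 10^-3 mol
From the 2:1 ratio, n(Cu2+) in the aliquot = 2/1 × 3.09 × 10^-3 = 6.17 × 10^-3 mol
[Cu2+] = 6.17 × 10^-3 / 0.0206 = 0.300 mol/L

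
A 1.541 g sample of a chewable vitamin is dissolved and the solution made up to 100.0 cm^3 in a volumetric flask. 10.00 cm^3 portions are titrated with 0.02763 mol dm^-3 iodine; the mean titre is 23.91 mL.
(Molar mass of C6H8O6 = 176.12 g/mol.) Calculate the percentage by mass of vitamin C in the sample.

C6H8O6 + I2 → C6H6O6 + 2 HI
n(I2) per titration = 0.02391 × 0.02763 = 6.606 × 10^-4 mol
n(C6H8O6) in each aliquot = 6.606 × 10^-4 mol (1:1 ratio)
n(C6H8O6) in the whole flask = 6.606 × 10^-4 × 100.0/10.00 = 6.606 × 10^-3 mol
mass of C6H8O6 = 6.606 × 10^-3 × 176.12 = 1.164 g
% C6H8O6 = 1.164 / 1.541 × 100 = 75.50 %

75.50 %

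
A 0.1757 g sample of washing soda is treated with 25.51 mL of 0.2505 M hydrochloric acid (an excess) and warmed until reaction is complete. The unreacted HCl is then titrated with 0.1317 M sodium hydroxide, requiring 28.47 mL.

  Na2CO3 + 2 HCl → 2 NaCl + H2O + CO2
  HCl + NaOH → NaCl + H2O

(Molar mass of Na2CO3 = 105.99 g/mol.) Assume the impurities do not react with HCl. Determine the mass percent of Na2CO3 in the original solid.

n(HCl) added = 0.02551 × 0.2505 = 6.390 × 10^-3 mol
n(NaOH) used in back-titration = 0.02847 × 0.1317 = 3.749 × 10^-3 mol
n(HCl) left over = 3.749 × 10^-3 mol (1:1 ratio)
n(HCl) consumed by analyte = 6.390 × 10^-3 − 3.749 × 10^-3 = 2.641 × 10^-3 mol
From the 1:2 ratio, n(Na2CO3) = 1/2 × 2.641 × 10^-3 = 1.320 × 10^-3 mol
mass of Na2CO3 = 1.320 × 10^-3 × 105.99 = 0.1399 g
% Na2CO3 = 0.1399 / 0.1757 × 100 = 79.65 %

79.65 %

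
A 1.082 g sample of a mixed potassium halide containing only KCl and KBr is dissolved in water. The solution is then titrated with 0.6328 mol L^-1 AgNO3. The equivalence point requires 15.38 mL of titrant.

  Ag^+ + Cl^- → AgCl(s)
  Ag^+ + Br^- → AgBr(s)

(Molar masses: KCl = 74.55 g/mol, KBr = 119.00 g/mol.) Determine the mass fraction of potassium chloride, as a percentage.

11.81 %

n(AgNO3) = 0.01538 × 0.6328 = 9.732 × 10^-3 mol
Let x = n(KCl), y = n(KBr).
Titrant: 1x + 1y = 9.732 × 10^-3;  mass: 74.55x + 119.00y = 1.082
Solving, x = 1.713 × 10^-3 mol, y = 8.019 × 10^-3 mol
mass of KCl = 1.713 × 10^-3 × 74.55 = 0.1277 g
% KCl = 0.1277 / 1.082 × 100 = 11.81 %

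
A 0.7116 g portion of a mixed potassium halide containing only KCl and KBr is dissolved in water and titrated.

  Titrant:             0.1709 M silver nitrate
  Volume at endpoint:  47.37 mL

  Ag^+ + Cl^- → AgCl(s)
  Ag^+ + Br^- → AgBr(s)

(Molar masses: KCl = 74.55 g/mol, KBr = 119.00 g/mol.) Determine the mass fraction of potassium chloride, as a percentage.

n(AgNO3) = 0.04737 × 0.1709 = 8.096 × 10^-3 mol
Let x = n(KCl), y = n(KBr).
Titrant: 1x + 1y = 8.096 × 10^-3;  mass: 74.55x + 119.00y = 0.7116
Solving, x = 5.664 × 10^-3 mol, y = 2.431 × 10^-3 mol
mass of KCl = 5.664 × 10^-3 × 74.55 = 0.4223 g
% KCl = 0.4223 / 0.7116 × 100 = 59.34 %

59.34 %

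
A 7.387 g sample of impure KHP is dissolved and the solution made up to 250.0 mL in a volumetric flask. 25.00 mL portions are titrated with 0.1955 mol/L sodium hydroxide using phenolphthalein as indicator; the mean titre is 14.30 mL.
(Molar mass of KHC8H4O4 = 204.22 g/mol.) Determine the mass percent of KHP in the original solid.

77.29 %

KHC8H4O4 + NaOH → KNaC8H4O4 + H2O
n(NaOH) per titration = 0.01430 × 0.1955 = 2.796 × 10^-3 mol
n(KHC8H4O4) in each aliquot = 2.796 × 10^-3 mol (1:1 ratio)
n(KHC8H4O4) in the whole flask = 2.796 × 10^-3 × 250.0/25.00 = 0.02796 mol
mass of KHC8H4O4 = 0.02796 × 204.22 = 5.709 g
% KHC8H4O4 = 5.709 / 7.387 × 100 = 77.29 %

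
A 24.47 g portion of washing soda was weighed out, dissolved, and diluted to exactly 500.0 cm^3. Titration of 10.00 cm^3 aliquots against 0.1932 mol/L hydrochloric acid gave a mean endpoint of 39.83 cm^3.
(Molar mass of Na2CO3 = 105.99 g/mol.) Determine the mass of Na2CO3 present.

Na2CO3 + 2 HCl → 2 NaCl + H2O + CO2
n(HCl) per titration = 0.03983 × 0.1932 = 7.695 × 10^-3 mol
From the 1:2 ratio, n(Na2CO3) in each aliquot = 1/2 × 7.695 × 10^-3 = 3.848 × 10^-3 mol
n(Na2CO3) in the whole flask = 3.848 × 10^-3 × 500.0/10.00 = 0.1924 mol
mass of Na2CO3 = 0.1924 × 105.99 = 20.39 g

20.39 g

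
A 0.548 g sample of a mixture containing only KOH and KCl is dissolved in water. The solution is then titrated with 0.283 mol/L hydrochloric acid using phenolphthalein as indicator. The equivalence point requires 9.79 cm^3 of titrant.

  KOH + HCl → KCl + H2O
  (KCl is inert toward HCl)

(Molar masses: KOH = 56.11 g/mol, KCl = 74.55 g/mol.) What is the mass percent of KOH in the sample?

n(HCl) = 0.00979 × 0.283 = 2.77 × 10^-3 mol
Let x = n(KOH), y = n(KCl).
Titrant: 1x = 2.77 × 10^-3;  mass: 56.11x + 74.55y = 0.548
Solving, x = 2.77 × 10^-3 mol, y = 5.27 × 10^-3 mol
mass of KOH = 2.77 × 10^-3 × 56.11 = 0.155 g
% KOH = 0.155 / 0.548 × 100 = 28.4 %

28.4 %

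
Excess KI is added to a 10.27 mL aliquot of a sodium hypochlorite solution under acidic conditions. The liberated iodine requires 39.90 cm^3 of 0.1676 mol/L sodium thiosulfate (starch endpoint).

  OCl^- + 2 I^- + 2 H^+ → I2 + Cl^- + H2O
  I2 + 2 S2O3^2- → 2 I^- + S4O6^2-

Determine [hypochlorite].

0.3256 mol/L

n(S2O3^2-) = 0.03990 × 0.1676 = 6.687 × 10^-3 mol
n(I2) = n(S2O3^2-)/2 = 3.344 × 10^-3 mol
n(OCl^-) in the aliquot = 3.344 × 10^-3 mol (1:1 ratio)
[OCl^-] = 3.344 × 10^-3 / 0.01027 = 0.3256 mol/L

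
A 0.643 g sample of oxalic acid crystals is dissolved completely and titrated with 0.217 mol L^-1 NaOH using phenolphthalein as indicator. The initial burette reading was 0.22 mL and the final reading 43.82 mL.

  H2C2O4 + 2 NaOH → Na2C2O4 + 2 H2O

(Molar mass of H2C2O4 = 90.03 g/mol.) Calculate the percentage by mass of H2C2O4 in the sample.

66.2 %

n(NaOH) = 0.0436 L × 0.217 mol/L = 9.46 × 10^-3 mol
From the 1:2 ratio, n(H2C2O4) = 1/2 × 9.46 × 10^-3 = 4.73 × 10^-3 mol
mass of H2C2O4 = 4.73 × 10^-3 × 90.03 g/mol = 0.426 g
% H2C2O4 = 0.426 / 0.643 × 100 = 66.2 %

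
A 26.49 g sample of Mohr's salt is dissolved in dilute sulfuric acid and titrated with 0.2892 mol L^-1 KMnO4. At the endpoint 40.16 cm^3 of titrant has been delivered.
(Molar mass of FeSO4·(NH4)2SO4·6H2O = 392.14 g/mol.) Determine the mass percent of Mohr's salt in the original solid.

85.96 %

MnO4^- + 5 Fe^2+ + 8 H^+ → Mn^2+ + 5 Fe^3+ + 4 H2O
n(KMnO4) = 0.04016 L × 0.2892 mol/L = 0.01161 mol
From the 5:1 ratio, n(FeSO4·(NH4)2SO4·6H2O) = 5/1 × 0.01161 = 0.05807 mol
mass of FeSO4·(NH4)2SO4·6H2O = 0.05807 × 392.14 g/mol = 22.77 g
% FeSO4·(NH4)2SO4·6H2O = 22.77 / 26.49 × 100 = 85.96 %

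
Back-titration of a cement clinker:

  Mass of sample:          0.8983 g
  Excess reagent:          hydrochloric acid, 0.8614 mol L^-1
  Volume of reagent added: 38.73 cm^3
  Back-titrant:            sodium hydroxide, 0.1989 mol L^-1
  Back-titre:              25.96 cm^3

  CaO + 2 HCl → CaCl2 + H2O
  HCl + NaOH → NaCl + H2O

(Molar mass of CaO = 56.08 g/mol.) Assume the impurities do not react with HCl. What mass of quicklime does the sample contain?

0.7907 g

n(HCl) added = 0.03873 × 0.8614 = 0.03336 mol
n(NaOH) used in back-titration = 0.02596 × 0.1989 = 5.163 × 10^-3 mol
n(HCl) left over = 5.163 × 10^-3 mol (1:1 ratio)
n(HCl) consumed by analyte = 0.03336 − 5.163 × 10^-3 = 0.02820 mol
From the 1:2 ratio, n(CaO) = 1/2 × 0.02820 = 0.01410 mol
mass of CaO = 0.01410 × 56.08 = 0.7907 g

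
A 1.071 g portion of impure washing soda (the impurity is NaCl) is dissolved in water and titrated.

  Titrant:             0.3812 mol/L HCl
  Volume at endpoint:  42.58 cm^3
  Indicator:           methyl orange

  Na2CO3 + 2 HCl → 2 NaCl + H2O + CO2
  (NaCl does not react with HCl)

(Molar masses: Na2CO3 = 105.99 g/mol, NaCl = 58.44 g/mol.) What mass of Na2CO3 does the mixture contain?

0.8602 g

n(HCl) = 0.04258 × 0.3812 = 0.01623 mol
Let x = n(Na2CO3), y = n(NaCl).
Titrant: 2x = 0.01623;  mass: 105.99x + 58.44y = 1.071
Solving, x = 8.116 × 10^-3 mol, y = 3.607 × 10^-3 mol
mass of Na2CO3 = 8.116 × 10^-3 × 105.99 = 0.8602 g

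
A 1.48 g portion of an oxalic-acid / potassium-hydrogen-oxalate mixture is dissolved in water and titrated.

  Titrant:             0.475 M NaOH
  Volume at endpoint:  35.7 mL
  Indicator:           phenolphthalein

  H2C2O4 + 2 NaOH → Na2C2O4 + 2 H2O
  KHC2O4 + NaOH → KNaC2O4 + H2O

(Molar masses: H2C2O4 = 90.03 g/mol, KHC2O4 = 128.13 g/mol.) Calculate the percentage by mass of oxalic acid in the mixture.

n(NaOH) = 0.0357 × 0.475 = 0.0170 mol
Let x = n(H2C2O4), y = n(KHC2O4).
Titrant: 2x + 1y = 0.0170;  mass: 90.03x + 128.13y = 1.48
Solving, x = 4.17 × 10^-3 mol, y = 8.62 × 10^-3 mol
mass of H2C2O4 = 4.17 × 10^-3 × 90.03 = 0.375 g
% H2C2O4 = 0.375 / 1.48 × 100 = 25.4 %

25.4 %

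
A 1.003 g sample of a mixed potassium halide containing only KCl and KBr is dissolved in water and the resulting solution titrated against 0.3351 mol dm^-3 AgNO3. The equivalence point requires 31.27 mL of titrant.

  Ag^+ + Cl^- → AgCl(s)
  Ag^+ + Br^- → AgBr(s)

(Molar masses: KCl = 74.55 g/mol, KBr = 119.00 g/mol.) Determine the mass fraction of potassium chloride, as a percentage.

40.79 %

n(AgNO3) = 0.03127 × 0.3351 = 0.01048 mol
Let x = n(KCl), y = n(KBr).
Titrant: 1x + 1y = 0.01048;  mass: 74.55x + 119.00y = 1.003
Solving, x = 5.488 × 10^-3 mol, y = 4.990 × 10^-3 mol
mass of KCl = 5.488 × 10^-3 × 74.55 = 0.4091 g
% KCl = 0.4091 / 1.003 × 100 = 40.79 %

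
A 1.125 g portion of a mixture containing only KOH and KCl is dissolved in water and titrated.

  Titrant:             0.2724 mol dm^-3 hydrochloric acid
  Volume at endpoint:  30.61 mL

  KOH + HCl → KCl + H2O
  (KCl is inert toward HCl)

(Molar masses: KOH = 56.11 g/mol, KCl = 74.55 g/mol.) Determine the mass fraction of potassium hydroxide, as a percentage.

41.59 %

n(HCl) = 0.03061 × 0.2724 = 8.338 × 10^-3 mol
Let x = n(KOH), y = n(KCl).
Titrant: 1x = 8.338 × 10^-3;  mass: 56.11x + 74.55y = 1.125
Solving, x = 8.338 × 10^-3 mol, y = 8.815 × 10^-3 mol
mass of KOH = 8.338 × 10^-3 × 56.11 = 0.4679 g
% KOH = 0.4679 / 1.125 × 100 = 41.59 %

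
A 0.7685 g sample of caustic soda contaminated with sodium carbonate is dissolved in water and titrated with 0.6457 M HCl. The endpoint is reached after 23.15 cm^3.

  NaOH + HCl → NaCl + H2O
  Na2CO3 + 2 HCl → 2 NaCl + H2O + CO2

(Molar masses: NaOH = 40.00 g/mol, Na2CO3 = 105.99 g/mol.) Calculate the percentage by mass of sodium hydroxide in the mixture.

9.479 %

n(HCl) = 0.02315 × 0.6457 = 0.01495 mol
Let x = n(NaOH), y = n(Na2CO3).
Titrant: 1x + 2y = 0.01495;  mass: 40.00x + 105.99y = 0.7685
Solving, x = 1.821 × 10^-3 mol, y = 6.563 × 10^-3 mol
mass of NaOH = 1.821 × 10^-3 × 40.00 = 0.07285 g
% NaOH = 0.07285 / 0.7685 × 100 = 9.479 %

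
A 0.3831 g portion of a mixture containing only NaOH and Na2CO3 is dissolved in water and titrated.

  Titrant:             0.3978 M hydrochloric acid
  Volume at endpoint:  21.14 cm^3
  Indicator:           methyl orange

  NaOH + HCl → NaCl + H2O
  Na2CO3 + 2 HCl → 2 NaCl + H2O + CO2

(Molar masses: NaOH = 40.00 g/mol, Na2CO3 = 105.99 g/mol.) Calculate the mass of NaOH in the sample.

n(HCl) = 0.02114 × 0.3978 = 8.409 × 10^-3 mol
Let x = n(NaOH), y = n(Na2CO3).
Titrant: 1x + 2y = 8.409 × 10^-3;  mass: 40.00x + 105.99y = 0.3831
Solving, x = 4.814 × 10^-3 mol, y = 1.798 × 10^-3 mol
mass of NaOH = 4.814 × 10^-3 × 40.00 = 0.1926 g

0.1926 g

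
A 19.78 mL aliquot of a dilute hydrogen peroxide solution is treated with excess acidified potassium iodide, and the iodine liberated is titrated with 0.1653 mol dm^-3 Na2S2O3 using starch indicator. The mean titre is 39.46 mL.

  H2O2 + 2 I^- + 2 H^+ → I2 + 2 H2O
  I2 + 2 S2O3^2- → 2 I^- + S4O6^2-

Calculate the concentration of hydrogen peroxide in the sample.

0.1649 mol/L

n(S2O3^2-) = 0.03946 × 0.1653 = 6.523 × 10^-3 mol
n(I2) = n(S2O3^2-)/2 = 3.261 × 10^-3 mol
n(H2O2) in the aliquot = 3.261 × 10^-3 mol (1:1 ratio)
[H2O2] = 3.261 × 10^-3 / 0.01978 = 0.1649 mol/L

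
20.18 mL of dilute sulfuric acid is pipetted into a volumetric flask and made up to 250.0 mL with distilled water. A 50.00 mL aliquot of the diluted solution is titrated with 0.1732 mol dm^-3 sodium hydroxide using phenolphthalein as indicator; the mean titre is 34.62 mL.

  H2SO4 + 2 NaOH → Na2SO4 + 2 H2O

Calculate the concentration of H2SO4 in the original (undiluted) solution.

n(NaOH) = 0.03462 × 0.1732 = 5.996 × 10^-3 mol
From the 1:2 ratio, n(H2SO4) in the aliquot = 1/2 × 5.996 × 10^-3 = 2.998 × 10^-3 mol
[H2SO4]_dilute = 2.998 × 10^-3 / 0.05000 = 0.05996 mol/L
Dilution factor = 250.0 / 20.18 = 12.39
[H2SO4]_stock = 0.05996 × 12.39 = 0.7428 mol/L

0.7428 mol/L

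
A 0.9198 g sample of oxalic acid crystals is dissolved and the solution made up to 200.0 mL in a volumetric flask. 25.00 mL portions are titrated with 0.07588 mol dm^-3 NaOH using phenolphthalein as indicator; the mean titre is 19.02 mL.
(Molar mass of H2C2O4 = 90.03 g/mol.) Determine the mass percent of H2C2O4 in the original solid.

56.51 %

H2C2O4 + 2 NaOH → Na2C2O4 + 2 H2O
n(NaOH) per titration = 0.01902 × 0.07588 = 1.443 × 10^-3 mol
From the 1:2 ratio, n(H2C2O4) in each aliquot = 1/2 × 1.443 × 10^-3 = 7.216 × 10^-4 mol
n(H2C2O4) in the whole flask = 7.216 × 10^-4 × 200.0/25.00 = 5.773 × 10^-3 mol
mass of H2C2O4 = 5.773 × 10^-3 × 90.03 = 0.5197 g
% H2C2O4 = 0.5197 / 0.9198 × 100 = 56.51 %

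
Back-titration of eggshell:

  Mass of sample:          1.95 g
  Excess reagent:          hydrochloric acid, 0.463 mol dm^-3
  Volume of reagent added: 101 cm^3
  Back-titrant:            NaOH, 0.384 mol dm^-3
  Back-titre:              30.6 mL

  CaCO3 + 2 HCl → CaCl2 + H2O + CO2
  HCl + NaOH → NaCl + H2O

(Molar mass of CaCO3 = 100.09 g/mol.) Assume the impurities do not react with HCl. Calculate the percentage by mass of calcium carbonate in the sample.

89.9 %

n(HCl) added = 0.101 × 0.463 = 0.0468 mol
n(NaOH) used in back-titration = 0.0306 × 0.384 = 0.0118 mol
n(HCl) left over = 0.0118 mol (1:1 ratio)
n(HCl) consumed by analyte = 0.0468 − 0.0118 = 0.0350 mol
From the 1:2 ratio, n(CaCO3) = 1/2 × 0.0350 = 0.0175 mol
mass of CaCO3 = 0.0175 × 100.09 = 1.75 g
% CaCO3 = 1.75 / 1.95 × 100 = 89.9 %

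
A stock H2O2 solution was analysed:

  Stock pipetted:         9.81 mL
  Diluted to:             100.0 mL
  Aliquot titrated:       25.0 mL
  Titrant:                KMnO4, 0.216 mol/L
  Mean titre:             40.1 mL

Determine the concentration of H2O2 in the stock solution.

8.83 mol/L

2 MnO4^- + 5 H2O2 + 6 H^+ → 2 Mn^2+ + 5 O2 + 8 H2O
n(KMnO4) = 0.0401 × 0.216 = 8.66 × 10^-3 mol
From the 5:2 ratio, n(H2O2) in the aliquot = 5/2 × 8.66 × 10^-3 = 0.0217 mol
[H2O2]_dilute = 0.0217 / 0.0250 = 0.866 mol/L
Dilution factor = 100.0 / 9.81 = 10.19
[H2O2]_stock = 0.866 × 10.19 = 8.83 mol/L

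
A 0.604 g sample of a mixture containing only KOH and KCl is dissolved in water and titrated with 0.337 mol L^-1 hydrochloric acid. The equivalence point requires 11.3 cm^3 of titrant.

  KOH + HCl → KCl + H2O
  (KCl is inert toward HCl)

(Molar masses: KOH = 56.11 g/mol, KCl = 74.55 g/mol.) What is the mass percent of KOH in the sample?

35.4 %

n(HCl) = 0.0113 × 0.337 = 3.81 × 10^-3 mol
Let x = n(KOH), y = n(KCl).
Titrant: 1x = 3.81 × 10^-3;  mass: 56.11x + 74.55y = 0.604
Solving, x = 3.81 × 10^-3 mol, y = 5.24 × 10^-3 mol
mass of KOH = 3.81 × 10^-3 × 56.11 = 0.214 g
% KOH = 0.214 / 0.604 × 100 = 35.4 %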